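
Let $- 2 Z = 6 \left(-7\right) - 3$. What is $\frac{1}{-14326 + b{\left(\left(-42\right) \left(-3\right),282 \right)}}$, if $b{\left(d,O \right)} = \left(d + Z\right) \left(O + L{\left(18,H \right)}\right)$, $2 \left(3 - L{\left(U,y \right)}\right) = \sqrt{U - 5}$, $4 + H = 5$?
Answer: $\frac{447944}{12539717479} + \frac{1188 \sqrt{13}}{12539717479} \approx 3.6064 \cdot 10^{-5}$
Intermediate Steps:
$H = 1$ ($H = -4 + 5 = 1$)
$L{\left(U,y \right)} = 3 - \frac{\sqrt{-5 + U}}{2}$ ($L{\left(U,y \right)} = 3 - \frac{\sqrt{U - 5}}{2} = 3 - \frac{\sqrt{-5 + U}}{2}$)
$Z = \frac{45}{2}$ ($Z = - \frac{6 \left(-7\right) - 3}{2} = - \frac{-42 - 3}{2} = \left(- \frac{1}{2}\right) \left(-45\right) = \frac{45}{2} \approx 22.5$)
$b{\left(d,O \right)} = \left(\frac{45}{2} + d\right) \left(3 + O - \frac{\sqrt{13}}{2}\right)$ ($b{\left(d,O \right)} = \left(d + \frac{45}{2}\right) \left(O + \left(3 - \frac{\sqrt{-5 + 18}}{2}\right)\right) = \left(\frac{45}{2} + d\right) \left(O + \left(3 - \frac{\sqrt{13}}{2}\right)\right) = \left(\frac{45}{2} + d\right) \left(3 + O - \frac{\sqrt{13}}{2}\right)$)
$\frac{1}{-14326 + b{\left(\left(-42\right) \left(-3\right),282 \right)}} = \frac{1}{-14326 + \left(\frac{135}{2} - \frac{45 \sqrt{13}}{4} + \frac{45}{2} \cdot 282 + 282 \left(\left(-42\right) \left(-3\right)\right) + \frac{\left(-42\right) \left(-3\right) \left(6 - \sqrt{13}\right)}{2}\right)} = \frac{1}{-14326 + \left(\frac{135}{2} - \frac{45 \sqrt{13}}{4} + 6345 + 282 \cdot 126 + \frac{1}{2} \cdot 126 \left(6 - \sqrt{13}\right)\right)} = \frac{1}{-14326 + \left(\frac{135}{2} - \frac{45 \sqrt{13}}{4} + 6345 + 35532 + \left(378 - 63 \sqrt{13}\right)\right)} = \frac{1}{-14326 + \left(\frac{84645}{2} - \frac{297 \sqrt{13}}{4}\right)} = \frac{1}{\frac{55993}{2} - \frac{297 \sqrt{13}}{4}}$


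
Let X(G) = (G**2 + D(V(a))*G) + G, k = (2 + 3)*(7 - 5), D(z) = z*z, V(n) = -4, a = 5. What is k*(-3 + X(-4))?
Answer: -550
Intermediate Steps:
D(z) = z**2
k = 10 (k = 5*2 = 10)
X(G) = G**2 + 17*G (X(G) = (G**2 + (-4)**2*G) + G = (G**2 + 16*G) + G = G**2 + 17*G)
k*(-3 + X(-4)) = 10*(-3 - 4*(17 - 4)) = 10*(-3 - 4*13) = 10*(-3 - 52) = 10*(-55) = -550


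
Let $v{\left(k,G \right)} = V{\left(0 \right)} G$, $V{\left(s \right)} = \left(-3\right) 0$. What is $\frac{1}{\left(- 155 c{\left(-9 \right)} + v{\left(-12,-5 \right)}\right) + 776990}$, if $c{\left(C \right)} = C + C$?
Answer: $\frac{1}{779780} \approx 1.2824 \cdot 10^{-6}$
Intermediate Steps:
$V{\left(s \right)} = 0$
$c{\left(C \right)} = 2 C$
$v{\left(k,G \right)} = 0$ ($v{\left(k,G \right)} = 0 G = 0$)
$\frac{1}{\left(- 155 c{\left(-9 \right)} + v{\left(-12,-5 \right)}\right) + 776990} = \frac{1}{\left(- 155 \cdot 2 \left(-9\right) + 0\right) + 776990} = \frac{1}{\left(\left(-155\right) \left(-18\right) + 0\right) + 776990} = \frac{1}{\left(2790 + 0\right) + 776990} = \frac{1}{2790 + 776990} = \frac{1}{779780}$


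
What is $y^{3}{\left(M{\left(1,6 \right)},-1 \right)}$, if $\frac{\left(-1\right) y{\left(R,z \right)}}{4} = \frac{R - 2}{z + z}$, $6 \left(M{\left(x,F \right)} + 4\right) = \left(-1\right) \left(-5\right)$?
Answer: $- \frac{29791}{27} \approx -1103.4$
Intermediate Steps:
$M{\left(x,F \right)} = - \frac{19}{6}$ ($M{\left(x,F \right)} = -4 + \frac{\left(-1\right) \left(-5\right)}{6} = -4 + \frac{1}{6} \cdot 5 = -4 + \frac{5}{6} = - \frac{19}{6}$)
$y{\left(R,z \right)} = - \frac{2 \left(-2 + R\right)}{z}$ ($y{\left(R,z \right)} = - 4 \frac{R - 2}{z + z} = - 4 \frac{-2 + R}{2 z} = - \frac{2 \left(-2 + R\right)}{z}$)
$y^{3}{\left(M{\left(1,6 \right)},-1 \right)} = \left(\frac{2 \left(2 - - \frac{19}{6}\right)}{-1}\right)^{3} = \left(2 \left(-1\right) \left(2 + \frac{19}{6}\right)\right)^{3} = \left(2 \left(-1\right) \frac{31}{6}\right)^{3} = \left(- \frac{31}{3}\right)^{3} = - \frac{29791}{27}$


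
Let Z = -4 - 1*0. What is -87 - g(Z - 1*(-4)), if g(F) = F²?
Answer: -87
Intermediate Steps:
Z = -4 (Z = -4 + 0 = -4)
-87 - g(Z - 1*(-4)) = -87 - (-4 - 1*(-4))² = -87 - (-4 + 4)² = -87 - 1*0² = -87 - 1*0 = -87 + 0 = -87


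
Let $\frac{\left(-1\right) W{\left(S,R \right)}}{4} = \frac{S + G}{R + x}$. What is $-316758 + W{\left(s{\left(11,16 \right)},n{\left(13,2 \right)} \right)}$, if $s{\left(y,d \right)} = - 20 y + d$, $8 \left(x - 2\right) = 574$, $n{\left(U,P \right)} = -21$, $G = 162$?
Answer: $- \frac{66835266}{211} \approx -3.1676 \cdot 10^{5}$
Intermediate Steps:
$x = \frac{295}{4}$ ($x = 2 + \frac{1}{8} \cdot 574 = 2 + \frac{287}{4} = \frac{295}{4} \approx 73.75$)
$s{\left(y,d \right)} = d - 20 y$
$W{\left(S,R \right)} = - \frac{4 \left(162 + S\right)}{\frac{295}{4} + R}$ ($W{\left(S,R \right)} = - 4 \frac{S + 162}{R + \frac{295}{4}} = - 4 \frac{162 + S}{\frac{295}{4} + R} = - \frac{4 \left(162 + S\right)}{\frac{295}{4} + R}$)
$-316758 + W{\left(s{\left(11,16 \right)},n{\left(13,2 \right)} \right)} = -316758 + \frac{16 \left(-162 - \left(16 - 220\right)\right)}{295 + 4 \left(-21\right)} = -316758 + \frac{16 \left(-162 - \left(16 - 220\right)\right)}{295 - 84} = -316758 + \frac{16 \left(-162 - -204\right)}{211} = -316758 + 16 \cdot \frac{1}{211} \left(-162 + 204\right) = -316758 + 16 \cdot \frac{1}{211} \cdot 42 = -316758 + \frac{672}{211} = - \frac{66835266}{211}$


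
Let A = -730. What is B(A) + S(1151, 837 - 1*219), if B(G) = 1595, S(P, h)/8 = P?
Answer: 10803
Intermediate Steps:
S(P, h) = 8*P
B(A) + S(1151, 837 - 1*219) = 1595 + 8*1151 = 1595 + 9208 = 10803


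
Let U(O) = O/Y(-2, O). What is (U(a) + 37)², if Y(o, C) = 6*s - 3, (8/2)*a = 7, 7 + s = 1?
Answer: 33235225/24336 ≈ 1365.7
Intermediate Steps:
s = -6 (s = -7 + 1 = -6)
a = 7/4 (a = (¼)*7 = 7/4 ≈ 1.7500)
Y(o, C) = -39 (Y(o, C) = 6*(-6) - 3 = -36 - 3 = -39)
U(O) = -O/39 (U(O) = O/(-39) = O*(-1/39) = -O/39)
(U(a) + 37)² = (-1/39*7/4 + 37)² = (-7/156 + 37)² = (5765/156)² = 33235225/24336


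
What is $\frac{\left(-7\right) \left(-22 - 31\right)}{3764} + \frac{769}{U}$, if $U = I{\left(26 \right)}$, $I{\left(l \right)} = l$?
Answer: $\frac{1452081}{48932} \approx 29.675$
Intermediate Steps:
$U = 26$
$\frac{\left(-7\right) \left(-22 - 31\right)}{3764} + \frac{769}{U} = \frac{\left(-7\right) \left(-22 - 31\right)}{3764} + \frac{769}{26} = \left(-7\right) \left(-53\right) \frac{1}{3764} + 769 \cdot \frac{1}{26} = 371 \cdot \frac{1}{3764} + \frac{769}{26} = \frac{371}{3764} + \frac{769}{26} = \frac{1452081}{48932}$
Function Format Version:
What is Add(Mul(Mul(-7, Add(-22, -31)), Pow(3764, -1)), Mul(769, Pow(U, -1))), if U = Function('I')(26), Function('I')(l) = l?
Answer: Rational(1452081, 48932) ≈ 29.675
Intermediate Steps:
U = 26
Add(Mul(Mul(-7, Add(-22, -31)), Pow(3764, -1)), Mul(769, Pow(U, -1))) = Add(Mul(Mul(-7, Add(-22, -31)), Pow(3764, -1)), Mul(769, Pow(26, -1))) = Add(Mul(Mul(-7, -53), Rational(1, 3764)), Mul(769, Rational(1, 26))) = Add(Mul(371, Rational(1, 3764)), Rational(769, 26)) = Add(Rational(371, 3764), Rational(769, 26)) = Rational(1452081, 48932)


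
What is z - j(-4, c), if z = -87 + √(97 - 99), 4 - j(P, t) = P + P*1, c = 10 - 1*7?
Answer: -99 + I*√2 ≈ -99.0 + 1.4142*I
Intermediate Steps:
c = 3 (c = 10 - 7 = 3)
j(P, t) = 4 - 2*P (j(P, t) = 4 - (P + P*1) = 4 - (P + P) = 4 - 2*P)
z = -87 + I*√2 (z = -87 + √(-2) = -87 + I*√2 ≈ -87.0 + 1.4142*I)
z - j(-4, c) = (-87 + I*√2) - (4 - 2*(-4)) = (-87 + I*√2) - (4 + 8) = (-87 + I*√2) - 1*12 = (-87 + I*√2) - 12 = -99 + I*√2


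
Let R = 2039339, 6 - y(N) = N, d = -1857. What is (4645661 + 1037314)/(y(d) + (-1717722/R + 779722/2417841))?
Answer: 28021598621927439525/9183512582750993 ≈ 3051.3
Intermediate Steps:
y(N) = 6 - N
(4645661 + 1037314)/(y(d) + (-1717722/R + 779722/2417841)) = (4645661 + 1037314)/((6 - 1*(-1857)) + (-1717722/2039339 + 779722/2417841)) = 5682975/((6 + 1857) + (-1717722*1/2039339 + 779722*(1/2417841))) = 5682975/(1863 + (-1717722/2039339 + 779722/2417841)) = 5682975/(1863 - 2563061194444/4930797447099) = 5682975/(9183512582750993/4930797447099) = 5682975*(4930797447099/9183512582750993) = 28021598621927439525/9183512582750993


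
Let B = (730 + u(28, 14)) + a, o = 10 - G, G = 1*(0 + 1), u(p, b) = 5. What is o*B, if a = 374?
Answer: 9981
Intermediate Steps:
G = 1 (G = 1*1 = 1)
o = 9 (o = 10 - 1*1 = 10 - 1 = 9)
B = 1109 (B = (730 + 5) + 374 = 735 + 374 = 1109)
o*B = 9*1109 = 9981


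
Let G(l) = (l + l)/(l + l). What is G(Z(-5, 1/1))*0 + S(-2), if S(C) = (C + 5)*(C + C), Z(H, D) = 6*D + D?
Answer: -12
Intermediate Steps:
Z(H, D) = 7*D
G(l) = 1 (G(l) = (2*l)/((2*l)) = (2*l)*(1/(2*l)) = 1)
S(C) = 2*C*(5 + C) (S(C) = (5 + C)*(2*C) = 2*C*(5 + C))
G(Z(-5, 1/1))*0 + S(-2) = 1*0 + 2*(-2)*(5 - 2) = 0 + 2*(-2)*3 = 0 - 12 = -12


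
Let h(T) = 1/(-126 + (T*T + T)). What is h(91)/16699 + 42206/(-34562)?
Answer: -2905882111981/2379592905074 ≈ -1.2212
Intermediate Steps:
h(T) = 1/(-126 + T + T**2) (h(T) = 1/(-126 + (T**2 + T)) = 1/(-126 + (T + T**2)) = 1/(-126 + T + T**2))
h(91)/16699 + 42206/(-34562) = 1/((-126 + 91 + 91**2)*16699) + 42206/(-34562) = (1/16699)/(-126 + 91 + 8281) + 42206*(-1/34562) = (1/16699)/8246 - 21103/17281 = (1/8246)*(1/16699) - 21103/17281 = 1/137699954 - 21103/17281 = -2905882111981/2379592905074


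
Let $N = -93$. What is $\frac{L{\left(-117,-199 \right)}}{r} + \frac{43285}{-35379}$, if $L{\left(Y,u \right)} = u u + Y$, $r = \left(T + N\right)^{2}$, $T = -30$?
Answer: $\frac{27483173}{19824033} \approx 1.3864$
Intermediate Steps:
$r = 15129$ ($r = \left(-30 - 93\right)^{2} = \left(-123\right)^{2} = 15129$)
$L{\left(Y,u \right)} = Y + u^{2}$ ($L{\left(Y,u \right)} = u^{2} + Y = Y + u^{2}$)
$\frac{L{\left(-117,-199 \right)}}{r} + \frac{43285}{-35379} = \frac{-117 + \left(-199\right)^{2}}{15129} + \frac{43285}{-35379} = \left(-117 + 39601\right) \frac{1}{15129} + 43285 \left(- \frac{1}{35379}\right) = 39484 \cdot \frac{1}{15129} - \frac{43285}{35379} = \frac{39484}{15129} - \frac{43285}{35379} = \frac{27483173}{19824033}$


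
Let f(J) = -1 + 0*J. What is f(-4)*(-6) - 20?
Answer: -14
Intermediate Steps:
f(J) = -1 (f(J) = -1 + 0 = -1)
f(-4)*(-6) - 20 = -1*(-6) - 20 = 6 - 20 = -14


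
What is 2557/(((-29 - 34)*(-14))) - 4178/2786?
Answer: 245629/175518 ≈ 1.3995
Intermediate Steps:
2557/(((-29 - 34)*(-14))) - 4178/2786 = 2557/((-63*(-14))) - 4178*1/2786 = 2557/882 - 2089/1393 = 245629/175518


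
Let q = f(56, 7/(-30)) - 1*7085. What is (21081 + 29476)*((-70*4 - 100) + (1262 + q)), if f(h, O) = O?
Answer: -9408506029/30 ≈ -3.1362e+8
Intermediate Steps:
q = -212557/30 (q = 7/(-30) - 1*7085 = 7*(-1/30) - 7085 = -7/30 - 7085 = -212557/30 ≈ -7085.2)
(21081 + 29476)*((-70*4 - 100) + (1262 + q)) = (21081 + 29476)*((-70*4 - 100) + (1262 - 212557/30)) = 50557*((-280 - 100) - 174697/30) = 50557*(-380 - 174697/30) = 50557*(-186097/30) = -9408506029/30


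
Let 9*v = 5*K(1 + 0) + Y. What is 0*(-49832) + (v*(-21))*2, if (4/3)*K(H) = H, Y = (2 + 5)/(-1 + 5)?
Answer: -77/3 ≈ -25.667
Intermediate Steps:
Y = 7/4 ≈ 1.7500
K(H) = 3*H/4
v = 11/18 (v = (5*(3*(1 + 0)/4) + 7/4)/9 = (5*((3/4)*1) + 7/4)/9 = (5*(3/4) + 7/4)/9 = (15/4 + 7/4)/9 = (1/9)*(11/2) = 11/18 ≈ 0.61111)
0*(-49832) + (v*(-21))*2 = 0*(-49832) + ((11/18)*(-21))*2 = 0 - 77/6*2 = 0 - 77/3 = -77/3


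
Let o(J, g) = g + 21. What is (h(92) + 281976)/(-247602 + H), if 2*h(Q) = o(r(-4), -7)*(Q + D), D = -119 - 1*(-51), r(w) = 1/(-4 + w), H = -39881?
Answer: -282144/287483 ≈ -0.98143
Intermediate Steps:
o(J, g) = 21 + g
D = -68 (D = -119 + 51 = -68)
h(Q) = -476 + 7*Q (h(Q) = ((21 - 7)*(Q - 68))/2 = (14*(-68 + Q))/2 = (-952 + 14*Q)/2 = -476 + 7*Q)
(h(92) + 281976)/(-247602 + H) = ((-476 + 7*92) + 281976)/(-247602 - 39881) = ((-476 + 644) + 281976)/(-287483) = (168 + 281976)*(-1/287483) = 282144*(-1/287483) = -282144/287483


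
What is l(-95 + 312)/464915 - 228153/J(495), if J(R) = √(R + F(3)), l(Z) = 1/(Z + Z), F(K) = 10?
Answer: 1/201773110 - 228153*√505/505 ≈ -10153.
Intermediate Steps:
l(Z) = 1/(2*Z)
J(R) = √(10 + R) (J(R) = √(R + 10) = √(10 + R))
l(-95 + 312)/464915 - 228153/J(495) = (1/(2*(-95 + 312)))/464915 - 228153/√(10 + 495) = ((½)/217)*(1/464915) - 228153*√505/505 = ((½)*(1/217))*(1/464915) - 228153*√505/505 = (1/434)*(1/464915) - 228153*√505/505 = 1/201773110 - 228153*√505/505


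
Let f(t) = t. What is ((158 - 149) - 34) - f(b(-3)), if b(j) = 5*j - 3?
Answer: -7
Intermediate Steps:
b(j) = -3 + 5*j
((158 - 149) - 34) - f(b(-3)) = ((158 - 149) - 34) - (-3 + 5*(-3)) = (9 - 34) - (-3 - 15) = -25 - 1*(-18) = -25 + 18 = -7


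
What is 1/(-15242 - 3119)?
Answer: -1/18361 ≈ -5.4463e-5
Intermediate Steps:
1/(-15242 - 3119) = 1/(-18361) = -1/18361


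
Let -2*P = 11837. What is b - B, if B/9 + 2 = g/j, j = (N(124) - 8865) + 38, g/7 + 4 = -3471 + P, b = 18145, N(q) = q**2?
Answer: 79694185/4366 ≈ 18253.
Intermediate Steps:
P = -11837/2 (P = -1/2*11837 = -11837/2 ≈ -5918.5)
g = -131509/2 (g = -28 + 7*(-3471 - 11837/2) = -28 + 7*(-18779/2) = -28 - 131453/2 = -131509/2 ≈ -65755.)
j = 6549 (j = (124**2 - 8865) + 38 = (15376 - 8865) + 38 = 6511 + 38 = 6549)
B = -473115/4366 (B = -18 + 9*(-131509/2/6549) = -18 + 9*(-131509/2*1/6549) = -18 + 9*(-131509/13098) = -18 - 394527/4366 = -473115/4366 ≈ -108.36)
b - B = 18145 - 1*(-473115/4366) = 18145 + 473115/4366 = 79694185/4366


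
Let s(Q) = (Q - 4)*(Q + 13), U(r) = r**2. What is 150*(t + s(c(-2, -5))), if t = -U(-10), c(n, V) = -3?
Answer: -25500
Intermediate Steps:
s(Q) = (-4 + Q)*(13 + Q)
t = -100 (t = -1*(-10)**2 = -1*100 = -100)
150*(t + s(c(-2, -5))) = 150*(-100 + (-52 + (-3)**2 + 9*(-3))) = 150*(-100 + (-52 + 9 - 27)) = 150*(-100 - 70) = 150*(-170) = -25500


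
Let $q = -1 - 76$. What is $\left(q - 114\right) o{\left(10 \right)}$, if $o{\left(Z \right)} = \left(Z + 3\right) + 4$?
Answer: $-3247$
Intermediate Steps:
$q = -77$ ($q = -1 - 76 = -77$)
$o{\left(Z \right)} = 7 + Z$ ($o{\left(Z \right)} = \left(3 + Z\right) + 4 = 7 + Z$)
$\left(q - 114\right) o{\left(10 \right)} = \left(-77 - 114\right) \left(7 + 10\right) = \left(-191\right) 17 = -3247$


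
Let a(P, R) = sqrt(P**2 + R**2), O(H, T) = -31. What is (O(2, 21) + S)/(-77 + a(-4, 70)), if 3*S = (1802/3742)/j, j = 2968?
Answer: 107185661/45487752 + 9744151*sqrt(1229)/159207132 ≈ 4.5020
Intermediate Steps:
S = 17/314328 (S = ((1802/3742)/2968)/3 = ((1802*(1/3742))*(1/2968))/3 = ((901/1871)*(1/2968))/3 = (1/3)*(17/104776) = 17/314328 ≈ 5.4084e-5)
(O(2, 21) + S)/(-77 + a(-4, 70)) = (-31 + 17/314328)/(-77 + sqrt((-4)**2 + 70**2)) = -9744151/(314328*(-77 + sqrt(16 + 4900))) = -9744151/(314328*(-77 + sqrt(4916))) = -9744151/(314328*(-77 + 2*sqrt(1229)))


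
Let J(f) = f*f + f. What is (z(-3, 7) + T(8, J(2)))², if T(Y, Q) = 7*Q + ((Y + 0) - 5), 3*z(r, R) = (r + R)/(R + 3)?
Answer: 458329/225 ≈ 2037.0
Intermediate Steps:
z(r, R) = (R + r)/(3*(3 + R)) (z(r, R) = ((r + R)/(R + 3))/3 = ((R + r)/(3 + R))/3 = (R + r)/(3*(3 + R)))
J(f) = f + f² (J(f) = f² + f = f + f²)
T(Y, Q) = -5 + Y + 7*Q (T(Y, Q) = 7*Q + (Y - 5) = 7*Q + (-5 + Y) = -5 + Y + 7*Q)
(z(-3, 7) + T(8, J(2)))² = ((7 - 3)/(3*(3 + 7)) + (-5 + 8 + 7*(2*(1 + 2))))² = ((⅓)*4/10 + (-5 + 8 + 7*(2*3)))² = ((⅓)*(⅒)*4 + (-5 + 8 + 7*6))² = (2/15 + (-5 + 8 + 42))² = (2/15 + 45)² = (677/15)² = 458329/225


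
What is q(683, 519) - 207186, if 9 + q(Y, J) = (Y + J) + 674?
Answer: -205319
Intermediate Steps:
q(Y, J) = 665 + J + Y (q(Y, J) = -9 + ((Y + J) + 674) = -9 + ((J + Y) + 674) = -9 + (674 + J + Y) = 665 + J + Y)
q(683, 519) - 207186 = (665 + 519 + 683) - 207186 = 1867 - 207186 = -205319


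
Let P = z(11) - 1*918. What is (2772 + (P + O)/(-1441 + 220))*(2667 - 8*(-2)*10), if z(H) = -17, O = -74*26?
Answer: 290193349/37 ≈ 7.8431e+6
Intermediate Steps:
O = -1924
P = -935 (P = -17 - 1*918 = -17 - 918 = -935)
(2772 + (P + O)/(-1441 + 220))*(2667 - 8*(-2)*10) = (2772 + (-935 - 1924)/(-1441 + 220))*(2667 - 8*(-2)*10) = (2772 - 2859/(-1221))*(2667 + 16*10) = (2772 - 2859*(-1/1221))*(2667 + 160) = (2772 + 953/407)*2827 = (1129157/407)*2827 = 290193349/37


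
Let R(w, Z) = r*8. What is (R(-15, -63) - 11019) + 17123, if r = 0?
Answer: 6104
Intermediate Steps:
R(w, Z) = 0 (R(w, Z) = 0*8 = 0)
(R(-15, -63) - 11019) + 17123 = (0 - 11019) + 17123 = -11019 + 17123 = 6104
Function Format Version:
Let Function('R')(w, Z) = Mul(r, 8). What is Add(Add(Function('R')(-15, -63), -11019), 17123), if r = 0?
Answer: 6104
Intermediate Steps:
Function('R')(w, Z) = 0 (Function('R')(w, Z) = Mul(0, 8) = 0)
Add(Add(Function('R')(-15, -63), -11019), 17123) = Add(Add(0, -11019), 17123) = Add(-11019, 17123) = 6104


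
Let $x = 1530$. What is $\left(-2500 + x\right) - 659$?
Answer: $-1629$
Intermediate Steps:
$\left(-2500 + x\right) - 659 = \left(-2500 + 1530\right) - 659 = -970 - 659 = -1629$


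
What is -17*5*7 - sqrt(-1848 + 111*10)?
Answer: -595 - 3*I*sqrt(82) ≈ -595.0 - 27.166*I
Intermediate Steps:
-17*5*7 - sqrt(-1848 + 111*10) = -85*7 - sqrt(-1848 + 1110) = -595 - sqrt(-738) = -595 - 3*I*sqrt(82)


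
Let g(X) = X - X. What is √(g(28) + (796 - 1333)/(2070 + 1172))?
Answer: I*√1740954/3242 ≈ 0.40699*I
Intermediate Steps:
g(X) = 0
√(g(28) + (796 - 1333)/(2070 + 1172)) = √(0 + (796 - 1333)/(2070 + 1172)) = √(0 - 537/3242) = √(-537/3242) = I*√1740954/3242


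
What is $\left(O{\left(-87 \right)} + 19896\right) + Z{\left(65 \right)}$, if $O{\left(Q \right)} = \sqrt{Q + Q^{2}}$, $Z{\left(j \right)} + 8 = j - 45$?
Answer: $19908 + \sqrt{7482} \approx 19995.0$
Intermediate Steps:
$Z{\left(j \right)} = -53 + j$ ($Z{\left(j \right)} = -8 + \left(j - 45\right) = -8 + \left(-45 + j\right) = -53 + j$)
$\left(O{\left(-87 \right)} + 19896\right) + Z{\left(65 \right)} = \left(\sqrt{- 87 \left(1 - 87\right)} + 19896\right) + \left(-53 + 65\right) = \left(\sqrt{\left(-87\right) \left(-86\right)} + 19896\right) + 12 = \left(\sqrt{7482} + 19896\right) + 12 = \left(19896 + \sqrt{7482}\right) + 12 = 19908 + \sqrt{7482}$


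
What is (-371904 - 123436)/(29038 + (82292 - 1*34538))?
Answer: -123835/19198 ≈ -6.4504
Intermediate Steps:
(-371904 - 123436)/(29038 + (82292 - 1*34538)) = -495340/(29038 + (82292 - 34538)) = -495340/(29038 + 47754) = -495340/76792 = -495340*1/76792 = -123835/19198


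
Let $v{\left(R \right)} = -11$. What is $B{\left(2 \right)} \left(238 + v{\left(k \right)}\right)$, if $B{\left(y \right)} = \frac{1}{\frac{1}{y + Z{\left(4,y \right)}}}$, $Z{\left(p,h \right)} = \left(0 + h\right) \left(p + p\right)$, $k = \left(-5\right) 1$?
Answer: $4086$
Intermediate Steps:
$k = -5$
$Z{\left(p,h \right)} = 2 h p$ ($Z{\left(p,h \right)} = h 2 p = 2 h p$)
$B{\left(y \right)} = 9 y$ ($B{\left(y \right)} = \frac{1}{\frac{1}{y + 2 y 4}} = \frac{1}{\frac{1}{y + 8 y}} = \frac{1}{\frac{1}{9 y}} = \frac{1}{\frac{1}{9} \frac{1}{y}} = 9 y$)
$B{\left(2 \right)} \left(238 + v{\left(k \right)}\right) = 9 \cdot 2 \left(238 - 11\right) = 18 \cdot 227 = 4086$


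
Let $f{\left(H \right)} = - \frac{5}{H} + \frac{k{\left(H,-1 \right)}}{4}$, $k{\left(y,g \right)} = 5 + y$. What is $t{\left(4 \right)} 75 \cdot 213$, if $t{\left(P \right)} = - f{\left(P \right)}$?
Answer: $-15975$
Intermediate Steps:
$f{\left(H \right)} = \frac{5}{4} - \frac{5}{H} + \frac{H}{4}$ ($f{\left(H \right)} = - \frac{5}{H} + \frac{5 + H}{4} = - \frac{5}{H} + \left(5 + H\right) \frac{1}{4} = - \frac{5}{H} + \left(\frac{5}{4} + \frac{H}{4}\right) = \frac{5}{4} - \frac{5}{H} + \frac{H}{4}$)
$t{\left(P \right)} = - \frac{-20 + P \left(5 + P\right)}{4 P}$
$t{\left(4 \right)} 75 \cdot 213 = \frac{20 - 4 \left(5 + 4\right)}{4 \cdot 4} \cdot 75 \cdot 213 = \frac{1}{4} \cdot \frac{1}{4} \left(20 - 4 \cdot 9\right) 75 \cdot 213 = \frac{1}{4} \cdot \frac{1}{4} \left(20 - 36\right) 75 \cdot 213 = \frac{1}{4} \cdot \frac{1}{4} \left(-16\right) 75 \cdot 213 = \left(-1\right) 75 \cdot 213 = \left(-75\right) 213 = -15975$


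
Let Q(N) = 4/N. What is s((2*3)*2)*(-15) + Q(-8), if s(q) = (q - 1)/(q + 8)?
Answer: -35/4 ≈ -8.7500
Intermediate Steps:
s(q) = (-1 + q)/(8 + q)
s((2*3)*2)*(-15) + Q(-8) = ((-1 + (2*3)*2)/(8 + (2*3)*2))*(-15) + 4/(-8) = ((-1 + 6*2)/(8 + 6*2))*(-15) + 4*(-⅛) = ((-1 + 12)/(8 + 12))*(-15) - ½ = (11/20)*(-15) - ½ = -33/4 - ½ = -35/4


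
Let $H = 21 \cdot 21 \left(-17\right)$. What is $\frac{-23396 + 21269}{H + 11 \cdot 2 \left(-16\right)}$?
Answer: $\frac{2127}{7849} \approx 0.27099$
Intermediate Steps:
$H = -7497$ ($H = 441 \left(-17\right) = -7497$)
$\frac{-23396 + 21269}{H + 11 \cdot 2 \left(-16\right)} = \frac{-23396 + 21269}{-7497 + 11 \cdot 2 \left(-16\right)} = - \frac{2127}{-7497 + 22 \left(-16\right)} = - \frac{2127}{-7497 - 352} = - \frac{2127}{-7849} = \left(-2127\right) \left(- \frac{1}{7849}\right) = \frac{2127}{7849}$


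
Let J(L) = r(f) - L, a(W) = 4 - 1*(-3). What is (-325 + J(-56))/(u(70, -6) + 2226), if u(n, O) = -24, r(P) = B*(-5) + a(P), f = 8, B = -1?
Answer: -257/2202 ≈ -0.11671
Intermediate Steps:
a(W) = 7 (a(W) = 4 + 3 = 7)
r(P) = 12 (r(P) = -1*(-5) + 7 = 5 + 7 = 12)
J(L) = 12 - L
(-325 + J(-56))/(u(70, -6) + 2226) = (-325 + (12 - 1*(-56)))/(-24 + 2226) = (-325 + (12 + 56))/2202 = (-325 + 68)*(1/2202) = -257*1/2202 = -257/2202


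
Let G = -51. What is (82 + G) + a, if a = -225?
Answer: -194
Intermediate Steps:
(82 + G) + a = (82 - 51) - 225 = 31 - 225 = -194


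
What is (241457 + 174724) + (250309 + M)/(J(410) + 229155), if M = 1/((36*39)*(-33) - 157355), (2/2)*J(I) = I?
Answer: 19460427397683337/46759406155 ≈ 4.1618e+5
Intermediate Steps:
J(I) = I
M = -1/203687 (M = 1/(1404*(-33) - 157355) = 1/(-46332 - 157355) = 1/(-203687) = -1/203687 ≈ -4.9095e-6)
(241457 + 174724) + (250309 + M)/(J(410) + 229155) = (241457 + 174724) + (250309 - 1/203687)/(410 + 229155) = 416181 + (50984689282/203687)/229565 = 416181 + (50984689282/203687)*(1/229565) = 416181 + 50984689282/46759406155 = 19460427397683337/46759406155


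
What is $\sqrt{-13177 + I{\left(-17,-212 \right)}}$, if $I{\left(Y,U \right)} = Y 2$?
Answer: $i \sqrt{13211} \approx 114.94 i$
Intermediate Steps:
$I{\left(Y,U \right)} = 2 Y$
$\sqrt{-13177 + I{\left(-17,-212 \right)}} = \sqrt{-13177 + 2 \left(-17\right)} = \sqrt{-13177 - 34} = \sqrt{-13211} = i \sqrt{13211}$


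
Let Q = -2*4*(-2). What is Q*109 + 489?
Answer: 2233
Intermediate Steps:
Q = 16 (Q = -8*(-2) = 16)
Q*109 + 489 = 16*109 + 489 = 1744 + 489 = 2233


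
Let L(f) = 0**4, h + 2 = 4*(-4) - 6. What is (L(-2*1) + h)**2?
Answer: 576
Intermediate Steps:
h = -24 (h = -2 + (4*(-4) - 6) = -2 + (-16 - 6) = -2 - 22 = -24)
L(f) = 0
(L(-2*1) + h)**2 = (0 - 24)**2 = (-24)**2 = 576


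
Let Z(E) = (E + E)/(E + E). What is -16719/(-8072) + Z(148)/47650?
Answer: 398334211/192315400 ≈ 2.0713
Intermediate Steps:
Z(E) = 1 (Z(E) = (2*E)/((2*E)) = (2*E)*(1/(2*E)) = 1)
-16719/(-8072) + Z(148)/47650 = -16719/(-8072) + 1/47650 = -16719*(-1/8072) + 1*(1/47650) = 16719/8072 + 1/47650 = 398334211/192315400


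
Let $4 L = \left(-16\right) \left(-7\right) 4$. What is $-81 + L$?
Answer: $31$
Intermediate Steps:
$L = 112$ ($L = \frac{\left(-16\right) \left(-7\right) 4}{4} = \frac{112 \cdot 4}{4} = \frac{1}{4} \cdot 448 = 112$)
$-81 + L = -81 + 112 = 31$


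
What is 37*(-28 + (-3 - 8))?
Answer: -1443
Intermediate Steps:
37*(-28 + (-3 - 8)) = 37*(-28 - 11) = 37*(-39) = -1443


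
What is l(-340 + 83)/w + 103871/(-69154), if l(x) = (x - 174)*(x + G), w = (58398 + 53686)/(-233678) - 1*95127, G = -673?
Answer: -878628912164645/153723804078526 ≈ -5.7156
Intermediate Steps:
w = -11114599595/116839 (w = 112084*(-1/233678) - 95127 = -56042/116839 - 95127 = -11114599595/116839 ≈ -95128.)
l(x) = (-673 + x)*(-174 + x) (l(x) = (x - 174)*(x - 673) = (-174 + x)*(-673 + x) = (-673 + x)*(-174 + x))
l(-340 + 83)/w + 103871/(-69154) = (117102 + (-340 + 83)² - 847*(-340 + 83))/(-11114599595/116839) + 103871/(-69154) = (117102 + (-257)² - 847*(-257))*(-116839/11114599595) + 103871*(-1/69154) = (117102 + 66049 + 217679)*(-116839/11114599595) - 103871/69154 = 400830*(-116839/11114599595) - 103871/69154 = -9366515274/2222919919 - 103871/69154 = -878628912164645/153723804078526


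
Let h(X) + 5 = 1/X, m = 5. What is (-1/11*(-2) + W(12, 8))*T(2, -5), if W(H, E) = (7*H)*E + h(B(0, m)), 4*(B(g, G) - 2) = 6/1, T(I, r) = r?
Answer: -256975/77 ≈ -3337.3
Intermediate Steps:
B(g, G) = 7/2 (B(g, G) = 2 + (6/1)/4 = 2 + (6*1)/4 = 2 + (¼)*6 = 2 + 3/2 = 7/2)
h(X) = -5 + 1/X
W(H, E) = -33/7 + 7*E*H (W(H, E) = (7*H)*E + (-5 + 1/(7/2)) = 7*E*H + (-5 + 2/7) = 7*E*H - 33/7 = -33/7 + 7*E*H)
(-1/11*(-2) + W(12, 8))*T(2, -5) = (-1/11*(-2) + (-33/7 + 7*8*12))*(-5) = (-1*1/11*(-2) + (-33/7 + 672))*(-5) = (-1/11*(-2) + 4671/7)*(-5) = (2/11 + 4671/7)*(-5) = (51395/77)*(-5) = -256975/77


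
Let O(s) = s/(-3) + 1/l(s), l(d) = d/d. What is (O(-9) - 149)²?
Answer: 21025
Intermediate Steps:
l(d) = 1
O(s) = 1 - s/3 (O(s) = s/(-3) + 1/1 = s*(-⅓) + 1 = -s/3 + 1 = 1 - s/3)
(O(-9) - 149)² = ((1 - ⅓*(-9)) - 149)² = ((1 + 3) - 149)² = (4 - 149)² = (-145)² = 21025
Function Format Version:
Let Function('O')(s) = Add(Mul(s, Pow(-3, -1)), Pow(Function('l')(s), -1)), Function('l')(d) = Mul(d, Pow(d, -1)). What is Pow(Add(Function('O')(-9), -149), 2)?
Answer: 21025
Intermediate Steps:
Function('l')(d) = 1
Function('O')(s) = Add(1, Mul(Rational(-1, 3), s)) (Function('O')(s) = Add(Mul(s, Pow(-3, -1)), Pow(1, -1)) = Add(Mul(s, Rational(-1, 3)), 1) = Add(Mul(Rational(-1, 3), s), 1) = Add(1, Mul(Rational(-1, 3), s)))
Pow(Add(Function('O')(-9), -149), 2) = Pow(Add(Add(1, Mul(Rational(-1, 3), -9)), -149), 2) = Pow(Add(Add(1, 3), -149), 2) = Pow(Add(4, -149), 2) = Pow(-145, 2) = 21025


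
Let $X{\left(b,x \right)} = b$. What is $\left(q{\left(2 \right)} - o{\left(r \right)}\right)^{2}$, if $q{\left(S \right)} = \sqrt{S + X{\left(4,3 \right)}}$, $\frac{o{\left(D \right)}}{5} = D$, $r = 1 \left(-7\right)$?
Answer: $\left(35 + \sqrt{6}\right)^{2} \approx 1402.5$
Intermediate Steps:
$r = -7$
$o{\left(D \right)} = 5 D$
$q{\left(S \right)} = \sqrt{4 + S}$ ($q{\left(S \right)} = \sqrt{S + 4} = \sqrt{4 + S}$)
$\left(q{\left(2 \right)} - o{\left(r \right)}\right)^{2} = \left(\sqrt{4 + 2} - 5 \left(-7\right)\right)^{2} = \left(\sqrt{6} - -35\right)^{2} = \left(\sqrt{6} + 35\right)^{2} = \left(35 + \sqrt{6}\right)^{2}$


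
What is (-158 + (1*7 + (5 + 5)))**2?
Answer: 19881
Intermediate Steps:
(-158 + (1*7 + (5 + 5)))**2 = (-158 + (7 + 10))**2 = (-158 + 17)**2 = (-141)**2 = 19881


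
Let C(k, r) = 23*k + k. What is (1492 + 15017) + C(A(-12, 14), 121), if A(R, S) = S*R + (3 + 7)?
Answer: 12717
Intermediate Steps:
A(R, S) = 10 + R*S (A(R, S) = R*S + 10 = 10 + R*S)
C(k, r) = 24*k
(1492 + 15017) + C(A(-12, 14), 121) = (1492 + 15017) + 24*(10 - 12*14) = 16509 + 24*(10 - 168) = 16509 + 24*(-158) = 16509 - 3792 = 12717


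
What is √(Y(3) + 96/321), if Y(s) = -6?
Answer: I*√65270/107 ≈ 2.3877*I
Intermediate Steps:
√(Y(3) + 96/321) = √(-6 + 96/321) = √(-6 + 96*(1/321)) = √(-6 + 32/107) = √(-610/107) = I*√65270/107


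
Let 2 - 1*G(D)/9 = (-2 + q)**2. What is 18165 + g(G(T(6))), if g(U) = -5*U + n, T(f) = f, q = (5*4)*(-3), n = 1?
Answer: 191056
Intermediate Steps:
q = -60 (q = 20*(-3) = -60)
G(D) = -34578 (G(D) = 18 - 9*(-2 - 60)**2 = 18 - 9*(-62)**2 = 18 - 9*3844 = 18 - 34596 = -34578)
g(U) = 1 - 5*U (g(U) = -5*U + 1 = 1 - 5*U)
18165 + g(G(T(6))) = 18165 + (1 - 5*(-34578)) = 18165 + (1 + 172890) = 18165 + 172891 = 191056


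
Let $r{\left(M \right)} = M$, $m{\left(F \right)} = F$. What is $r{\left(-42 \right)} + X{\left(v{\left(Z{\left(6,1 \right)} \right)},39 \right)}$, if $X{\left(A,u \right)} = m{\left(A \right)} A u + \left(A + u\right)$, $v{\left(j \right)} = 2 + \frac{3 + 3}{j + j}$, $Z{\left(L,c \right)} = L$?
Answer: $\frac{973}{4} \approx 243.25$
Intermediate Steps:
$v{\left(j \right)} = 2 + \frac{3}{j}$ ($v{\left(j \right)} = 2 + \frac{6}{2 j} = 2 + 6 \frac{1}{2 j} = 2 + \frac{3}{j}$)
$X{\left(A,u \right)} = A + u + u A^{2}$ ($X{\left(A,u \right)} = A A u + \left(A + u\right) = A^{2} u + \left(A + u\right) = u A^{2} + \left(A + u\right) = A + u + u A^{2}$)
$r{\left(-42 \right)} + X{\left(v{\left(Z{\left(6,1 \right)} \right)},39 \right)} = -42 + \left(\left(2 + \frac{3}{6}\right) + 39 + 39 \left(2 + \frac{3}{6}\right)^{2}\right) = -42 + \left(\left(2 + 3 \cdot \frac{1}{6}\right) + 39 + 39 \left(2 + 3 \cdot \frac{1}{6}\right)^{2}\right) = -42 + \left(\left(2 + \frac{1}{2}\right) + 39 + 39 \left(2 + \frac{1}{2}\right)^{2}\right) = -42 + \left(\frac{5}{2} + 39 + 39 \left(\frac{5}{2}\right)^{2}\right) = -42 + \left(\frac{5}{2} + 39 + 39 \cdot \frac{25}{4}\right) = -42 + \left(\frac{5}{2} + 39 + \frac{975}{4}\right) = -42 + \frac{1141}{4} = \frac{973}{4}$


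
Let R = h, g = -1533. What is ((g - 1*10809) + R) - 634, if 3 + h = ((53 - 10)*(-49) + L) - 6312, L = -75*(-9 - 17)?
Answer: -19448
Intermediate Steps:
L = 1950 (L = -75*(-26) = 1950)
h = -6472 (h = -3 + (((53 - 10)*(-49) + 1950) - 6312) = -3 + ((43*(-49) + 1950) - 6312) = -3 + ((-2107 + 1950) - 6312) = -3 + (-157 - 6312) = -3 - 6469 = -6472)
R = -6472
((g - 1*10809) + R) - 634 = ((-1533 - 1*10809) - 6472) - 634 = ((-1533 - 10809) - 6472) - 634 = (-12342 - 6472) - 634 = -18814 - 634 = -19448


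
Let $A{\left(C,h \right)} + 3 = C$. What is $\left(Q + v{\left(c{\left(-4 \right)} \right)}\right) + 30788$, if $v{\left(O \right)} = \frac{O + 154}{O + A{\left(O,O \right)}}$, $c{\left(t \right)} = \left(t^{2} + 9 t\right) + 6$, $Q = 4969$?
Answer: $\frac{1108327}{31} \approx 35753.0$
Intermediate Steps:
$A{\left(C,h \right)} = -3 + C$
$c{\left(t \right)} = 6 + t^{2} + 9 t$
$v{\left(O \right)} = \frac{154 + O}{-3 + 2 O}$ ($v{\left(O \right)} = \frac{O + 154}{O + \left(-3 + O\right)} = \frac{154 + O}{-3 + 2 O}$)
$\left(Q + v{\left(c{\left(-4 \right)} \right)}\right) + 30788 = \left(4969 + \frac{154 + \left(6 + \left(-4\right)^{2} + 9 \left(-4\right)\right)}{-3 + 2 \left(6 + \left(-4\right)^{2} + 9 \left(-4\right)\right)}\right) + 30788 = \left(4969 + \frac{154 + \left(6 + 16 - 36\right)}{-3 + 2 \left(6 + 16 - 36\right)}\right) + 30788 = \left(4969 + \frac{154 - 14}{-3 + 2 \left(-14\right)}\right) + 30788 = \left(4969 + \frac{1}{-3 - 28} \cdot 140\right) + 30788 = \left(4969 + \frac{1}{-31} \cdot 140\right) + 30788 = \left(4969 - \frac{140}{31}\right) + 30788 = \frac{153899}{31} + 30788 = \frac{1108327}{31}$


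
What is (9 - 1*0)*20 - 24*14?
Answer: -156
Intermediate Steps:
(9 - 1*0)*20 - 24*14 = (9 + 0)*20 - 336 = 9*20 - 336 = 180 - 336 = -156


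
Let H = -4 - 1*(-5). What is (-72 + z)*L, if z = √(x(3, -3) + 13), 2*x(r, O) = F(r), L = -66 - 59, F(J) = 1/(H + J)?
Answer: 9000 - 125*√210/4 ≈ 8547.1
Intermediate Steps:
H = 1 (H = -4 + 5 = 1)
F(J) = 1/(1 + J)
L = -125
x(r, O) = 1/(2*(1 + r))
z = √210/4 (z = √(1/(2*(1 + 3)) + 13) = √((½)/4 + 13) = √((½)*(¼) + 13) = √(⅛ + 13) = √(105/8) = √210/4 ≈ 3.6228)
(-72 + z)*L = (-72 + √210/4)*(-125) = 9000 - 125*√210/4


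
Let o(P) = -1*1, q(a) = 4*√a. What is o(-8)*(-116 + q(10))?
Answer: 116 - 4*√10 ≈ 103.35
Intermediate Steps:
o(P) = -1
o(-8)*(-116 + q(10)) = -(-116 + 4*√10) = 116 - 4*√10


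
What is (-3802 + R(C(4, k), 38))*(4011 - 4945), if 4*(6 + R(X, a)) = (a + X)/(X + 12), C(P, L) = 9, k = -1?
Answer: 149358275/42 ≈ 3.5561e+6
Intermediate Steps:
R(X, a) = -6 + (X + a)/(4*(12 + X)) (R(X, a) = -6 + ((a + X)/(X + 12))/4 = -6 + ((X + a)/(12 + X))/4 = -6 + (X + a)/(4*(12 + X)))
(-3802 + R(C(4, k), 38))*(4011 - 4945) = (-3802 + (-288 + 38 - 23*9)/(4*(12 + 9)))*(4011 - 4945) = (-3802 + (1/4)*(-288 + 38 - 207)/21)*(-934) = (-3802 + (1/4)*(1/21)*(-457))*(-934) = (-3802 - 457/84)*(-934) = -319825/84*(-934) = 149358275/42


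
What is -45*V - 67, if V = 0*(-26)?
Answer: -67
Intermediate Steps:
V = 0
-45*V - 67 = -45*0 - 67 = 0 - 67 = -67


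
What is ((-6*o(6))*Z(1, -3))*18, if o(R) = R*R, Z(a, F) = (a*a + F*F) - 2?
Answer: -31104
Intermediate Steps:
Z(a, F) = -2 + F**2 + a**2 (Z(a, F) = (a**2 + F**2) - 2 = (F**2 + a**2) - 2 = -2 + F**2 + a**2)
o(R) = R**2
((-6*o(6))*Z(1, -3))*18 = ((-6*6**2)*(-2 + (-3)**2 + 1**2))*18 = ((-6*36)*(-2 + 9 + 1))*18 = -216*8*18 = -1728*18 = -31104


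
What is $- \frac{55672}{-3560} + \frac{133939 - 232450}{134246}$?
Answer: $\frac{127197217}{8534210} \approx 14.904$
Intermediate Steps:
$- \frac{55672}{-3560} + \frac{133939 - 232450}{134246} = \left(-55672\right) \left(- \frac{1}{3560}\right) + \left(133939 - 232450\right) \frac{1}{134246} = \frac{6959}{445} - \frac{14073}{19178} = \frac{127197217}{8534210}$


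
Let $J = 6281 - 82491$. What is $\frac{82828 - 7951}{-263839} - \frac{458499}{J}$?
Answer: $\frac{115263541491}{20107170190} \approx 5.7325$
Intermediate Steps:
$J = -76210$
$\frac{82828 - 7951}{-263839} - \frac{458499}{J} = \frac{82828 - 7951}{-263839} - \frac{458499}{-76210} = 74877 \left(- \frac{1}{263839}\right) - - \frac{458499}{76210} = - \frac{74877}{263839} + \frac{458499}{76210} = \frac{115263541491}{20107170190}$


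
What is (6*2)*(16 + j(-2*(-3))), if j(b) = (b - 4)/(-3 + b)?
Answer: 200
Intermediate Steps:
j(b) = (-4 + b)/(-3 + b)
(6*2)*(16 + j(-2*(-3))) = (6*2)*(16 + (-4 - 2*(-3))/(-3 - 2*(-3))) = 12*(16 + (-4 + 6)/(-3 + 6)) = 12*(16 + 2/3) = 12*(16 + (⅓)*2) = 12*(16 + ⅔) = 12*(50/3) = 200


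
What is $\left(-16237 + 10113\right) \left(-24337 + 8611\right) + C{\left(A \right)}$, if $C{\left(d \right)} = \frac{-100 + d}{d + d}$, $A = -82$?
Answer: $\frac{7897094059}{82} \approx 9.6306 \cdot 10^{7}$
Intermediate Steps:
$C{\left(d \right)} = \frac{-100 + d}{2 d}$
$\left(-16237 + 10113\right) \left(-24337 + 8611\right) + C{\left(A \right)} = \left(-16237 + 10113\right) \left(-24337 + 8611\right) + \frac{-100 - 82}{2 \left(-82\right)} = \left(-6124\right) \left(-15726\right) + \frac{1}{2} \left(- \frac{1}{82}\right) \left(-182\right) = 96306024 + \frac{91}{82} = \frac{7897094059}{82}$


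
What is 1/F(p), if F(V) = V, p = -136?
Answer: -1/136 ≈ -0.0073529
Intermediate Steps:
1/F(p) = 1/(-136) = -1/136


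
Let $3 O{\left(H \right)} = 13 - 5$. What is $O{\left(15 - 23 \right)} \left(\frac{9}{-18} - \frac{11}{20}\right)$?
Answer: $- \frac{14}{5} \approx -2.8$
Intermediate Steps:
$O{\left(H \right)} = \frac{8}{3}$ ($O{\left(H \right)} = \frac{13 - 5}{3} = \frac{1}{3} \cdot 8 = \frac{8}{3}$)
$O{\left(15 - 23 \right)} \left(\frac{9}{-18} - \frac{11}{20}\right) = \frac{8 \left(\frac{9}{-18} - \frac{11}{20}\right)}{3} = \frac{8 \left(9 \left(- \frac{1}{18}\right) - \frac{11}{20}\right)}{3} = \frac{8 \left(- \frac{1}{2} - \frac{11}{20}\right)}{3} = \frac{8}{3} \left(- \frac{21}{20}\right) = - \frac{14}{5}$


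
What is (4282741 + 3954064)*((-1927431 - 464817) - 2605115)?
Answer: -41162304545215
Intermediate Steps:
(4282741 + 3954064)*((-1927431 - 464817) - 2605115) = 8236805*(-2392248 - 2605115) = 8236805*(-4997363) = -41162304545215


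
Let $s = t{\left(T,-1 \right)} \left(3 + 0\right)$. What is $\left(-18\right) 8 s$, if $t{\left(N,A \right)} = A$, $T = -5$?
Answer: $432$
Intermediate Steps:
$s = -3$ ($s = - (3 + 0) = \left(-1\right) 3 = -3$)
$\left(-18\right) 8 s = \left(-18\right) 8 \left(-3\right) = \left(-144\right) \left(-3\right) = 432$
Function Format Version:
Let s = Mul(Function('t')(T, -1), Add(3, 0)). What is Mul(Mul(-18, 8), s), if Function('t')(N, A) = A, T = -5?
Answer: 432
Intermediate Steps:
s = -3 (s = Mul(-1, Add(3, 0)) = Mul(-1, 3) = -3)
Mul(Mul(-18, 8), s) = Mul(Mul(-18, 8), -3) = Mul(-144, -3) = 432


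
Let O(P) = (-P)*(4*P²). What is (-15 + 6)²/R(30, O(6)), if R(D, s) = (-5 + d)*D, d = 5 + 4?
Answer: 27/40 ≈ 0.67500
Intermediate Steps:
d = 9
O(P) = -4*P³
R(D, s) = 4*D (R(D, s) = (-5 + 9)*D = 4*D)
(-15 + 6)²/R(30, O(6)) = (-15 + 6)²/((4*30)) = (-9)²/120 = 81*(1/120) = 27/40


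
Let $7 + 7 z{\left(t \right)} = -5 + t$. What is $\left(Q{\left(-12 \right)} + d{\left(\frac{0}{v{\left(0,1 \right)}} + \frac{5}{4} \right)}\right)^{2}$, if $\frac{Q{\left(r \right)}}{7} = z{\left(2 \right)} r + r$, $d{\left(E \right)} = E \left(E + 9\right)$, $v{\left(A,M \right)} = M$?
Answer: $\frac{609961}{256} \approx 2382.7$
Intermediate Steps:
$z{\left(t \right)} = - \frac{12}{7} + \frac{t}{7}$ ($z{\left(t \right)} = -1 + \frac{-5 + t}{7} = -1 + \left(- \frac{5}{7} + \frac{t}{7}\right) = - \frac{12}{7} + \frac{t}{7}$)
$d{\left(E \right)} = E \left(9 + E\right)$
$Q{\left(r \right)} = - 3 r$ ($Q{\left(r \right)} = 7 \left(\left(- \frac{12}{7} + \frac{1}{7} \cdot 2\right) r + r\right) = 7 \left(\left(- \frac{12}{7} + \frac{2}{7}\right) r + r\right) = 7 \left(- \frac{10 r}{7} + r\right) = 7 \left(- \frac{3 r}{7}\right) = - 3 r$)
$\left(Q{\left(-12 \right)} + d{\left(\frac{0}{v{\left(0,1 \right)}} + \frac{5}{4} \right)}\right)^{2} = \left(\left(-3\right) \left(-12\right) + \left(\frac{0}{1} + \frac{5}{4}\right) \left(9 + \left(\frac{0}{1} + \frac{5}{4}\right)\right)\right)^{2} = \left(36 + \left(0 \cdot 1 + 5 \cdot \frac{1}{4}\right) \left(9 + \left(0 \cdot 1 + 5 \cdot \frac{1}{4}\right)\right)\right)^{2} = \left(36 + \left(0 + \frac{5}{4}\right) \left(9 + \left(0 + \frac{5}{4}\right)\right)\right)^{2} = \left(36 + \frac{5 \left(9 + \frac{5}{4}\right)}{4}\right)^{2} = \left(36 + \frac{5}{4} \cdot \frac{41}{4}\right)^{2} = \left(36 + \frac{205}{16}\right)^{2} = \left(\frac{781}{16}\right)^{2} = \frac{609961}{256}$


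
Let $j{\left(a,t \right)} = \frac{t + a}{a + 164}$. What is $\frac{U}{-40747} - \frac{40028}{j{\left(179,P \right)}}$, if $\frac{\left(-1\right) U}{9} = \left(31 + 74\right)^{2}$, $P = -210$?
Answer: $\frac{79920464309}{180451} \approx 4.4289 \cdot 10^{5}$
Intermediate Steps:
$j{\left(a,t \right)} = \frac{a + t}{164 + a}$
$U = -99225$ ($U = - 9 \left(31 + 74\right)^{2} = - 9 \cdot 105^{2} = \left(-9\right) 11025 = -99225$)
$\frac{U}{-40747} - \frac{40028}{j{\left(179,P \right)}} = - \frac{99225}{-40747} - \frac{40028}{\frac{1}{164 + 179} \left(179 - 210\right)} = \left(-99225\right) \left(- \frac{1}{40747}\right) - \frac{40028}{\frac{1}{343} \left(-31\right)} = \frac{14175}{5821} - \frac{40028}{\frac{1}{343} \left(-31\right)} = \frac{14175}{5821} - \frac{40028}{- \frac{31}{343}} = \frac{14175}{5821} - - \frac{13729604}{31} = \frac{14175}{5821} + \frac{13729604}{31} = \frac{79920464309}{180451}$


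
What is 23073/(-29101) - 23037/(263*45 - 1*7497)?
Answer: -256830137/42080046 ≈ -6.1034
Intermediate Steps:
23073/(-29101) - 23037/(263*45 - 1*7497) = 23073*(-1/29101) - 23037/(11835 - 7497) = -23073/29101 - 23037/4338 = -23073/29101 - 23037*1/4338 = -23073/29101 - 7679/1446 = -256830137/42080046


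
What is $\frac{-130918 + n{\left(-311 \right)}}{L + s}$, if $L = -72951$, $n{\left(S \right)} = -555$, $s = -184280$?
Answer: $\frac{131473}{257231} \approx 0.51111$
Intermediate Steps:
$\frac{-130918 + n{\left(-311 \right)}}{L + s} = \frac{-130918 - 555}{-72951 - 184280} = - \frac{131473}{-257231} = \left(-131473\right) \left(- \frac{1}{257231}\right) = \frac{131473}{257231}$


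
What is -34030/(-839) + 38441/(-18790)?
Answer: 607171701/15764810 ≈ 38.514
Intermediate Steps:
-34030/(-839) + 38441/(-18790) = -34030*(-1/839) + 38441*(-1/18790) = 34030/839 - 38441/18790 = 607171701/15764810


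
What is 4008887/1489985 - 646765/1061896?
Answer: 3293350921227/1582209111560 ≈ 2.0815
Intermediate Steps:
4008887/1489985 - 646765/1061896 = 3293350921227/1582209111560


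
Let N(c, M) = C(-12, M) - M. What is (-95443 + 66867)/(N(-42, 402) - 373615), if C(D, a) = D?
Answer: 28576/374029 ≈ 0.076401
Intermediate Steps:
N(c, M) = -12 - M
(-95443 + 66867)/(N(-42, 402) - 373615) = (-95443 + 66867)/((-12 - 1*402) - 373615) = -28576/((-12 - 402) - 373615) = -28576/(-414 - 373615) = -28576/(-374029) = -28576*(-1/374029) = 28576/374029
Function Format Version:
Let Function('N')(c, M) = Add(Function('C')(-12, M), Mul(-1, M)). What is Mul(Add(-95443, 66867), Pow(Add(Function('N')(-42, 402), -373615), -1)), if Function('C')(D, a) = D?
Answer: Rational(28576, 374029) ≈ 0.076401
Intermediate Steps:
Function('N')(c, M) = Add(-12, Mul(-1, M))
Mul(Add(-95443, 66867), Pow(Add(Function('N')(-42, 402), -373615), -1)) = Mul(Add(-95443, 66867), Pow(Add(Add(-12, Mul(-1, 402)), -373615), -1)) = Mul(-28576, Pow(Add(Add(-12, -402), -373615), -1)) = Mul(-28576, Pow(Add(-414, -373615), -1)) = Mul(-28576, Pow(-374029, -1)) = Mul(-28576, Rational(-1, 374029)) = Rational(28576, 374029)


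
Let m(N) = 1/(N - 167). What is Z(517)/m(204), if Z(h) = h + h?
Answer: 38258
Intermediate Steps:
m(N) = 1/(-167 + N)
Z(h) = 2*h
Z(517)/m(204) = (2*517)/(1/(-167 + 204)) = 1034/(1/37) = 1034*37 = 38258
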